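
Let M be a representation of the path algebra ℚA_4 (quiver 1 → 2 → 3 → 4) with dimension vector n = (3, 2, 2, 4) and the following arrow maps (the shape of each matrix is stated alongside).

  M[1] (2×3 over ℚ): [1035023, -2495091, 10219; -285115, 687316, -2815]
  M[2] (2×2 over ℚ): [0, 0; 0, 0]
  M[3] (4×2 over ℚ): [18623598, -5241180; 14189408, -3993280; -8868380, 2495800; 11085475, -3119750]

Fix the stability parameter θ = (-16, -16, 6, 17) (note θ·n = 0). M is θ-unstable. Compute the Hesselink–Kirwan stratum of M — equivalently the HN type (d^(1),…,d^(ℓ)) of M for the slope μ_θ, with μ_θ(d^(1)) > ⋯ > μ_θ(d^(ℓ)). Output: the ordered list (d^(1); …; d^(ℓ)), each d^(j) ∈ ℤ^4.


Barcode: M ≅ I[1,1], I[1,2]^2, I[3,3], I[3,4], I[4,4]^3. HN layers by μ_θ (3 steps, strictly decreasing):
  μ^(1)=17; μ^(2)=6; μ^(3)=-16

((0, 0, 0, 4); (0, 0, 2, 0); (3, 2, 0, 0))


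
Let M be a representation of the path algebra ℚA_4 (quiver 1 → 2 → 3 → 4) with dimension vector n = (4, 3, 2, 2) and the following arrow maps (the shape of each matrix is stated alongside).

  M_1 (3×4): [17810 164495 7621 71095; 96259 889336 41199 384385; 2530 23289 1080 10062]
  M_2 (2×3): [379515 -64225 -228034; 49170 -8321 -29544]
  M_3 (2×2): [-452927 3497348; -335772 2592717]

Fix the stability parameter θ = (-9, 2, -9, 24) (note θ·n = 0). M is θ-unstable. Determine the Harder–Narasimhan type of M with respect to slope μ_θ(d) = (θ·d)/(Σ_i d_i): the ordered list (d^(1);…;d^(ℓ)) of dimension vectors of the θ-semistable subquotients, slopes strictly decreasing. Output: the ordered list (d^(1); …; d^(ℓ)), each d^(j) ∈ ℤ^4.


Via rank(M_{q-1}∘⋯∘M_p): M ≅ I[1,1], I[1,2], I[1,4]^2.
μ_θ-semistable layers: μ^(1)=24; μ^(2)=2; μ^(3)=-7/2; μ^(4)=-9

((0, 0, 0, 2); (0, 1, 0, 0); (0, 2, 2, 0); (4, 0, 0, 0))


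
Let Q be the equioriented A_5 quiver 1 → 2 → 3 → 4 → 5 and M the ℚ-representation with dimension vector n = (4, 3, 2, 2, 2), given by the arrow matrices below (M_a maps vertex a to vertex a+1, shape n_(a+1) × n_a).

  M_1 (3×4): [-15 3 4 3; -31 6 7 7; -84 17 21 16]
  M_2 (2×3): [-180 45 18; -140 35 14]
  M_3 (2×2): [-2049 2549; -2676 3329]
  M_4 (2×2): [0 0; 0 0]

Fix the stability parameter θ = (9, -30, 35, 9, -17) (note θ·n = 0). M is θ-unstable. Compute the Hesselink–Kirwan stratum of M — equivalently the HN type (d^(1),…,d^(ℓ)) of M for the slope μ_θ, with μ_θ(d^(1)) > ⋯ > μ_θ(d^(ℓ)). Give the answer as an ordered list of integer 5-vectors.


Barcode: M ≅ I[1,1], I[1,2]^2, I[1,4], I[3,4], I[5,5]^2. HN layers by μ_θ (4 steps, strictly decreasing):
  μ^(1)=22; μ^(2)=9; μ^(3)=-21/2; μ^(4)=-17

((0, 0, 2, 2, 0); (1, 0, 0, 0, 0); (3, 3, 0, 0, 0); (0, 0, 0, 0, 2))


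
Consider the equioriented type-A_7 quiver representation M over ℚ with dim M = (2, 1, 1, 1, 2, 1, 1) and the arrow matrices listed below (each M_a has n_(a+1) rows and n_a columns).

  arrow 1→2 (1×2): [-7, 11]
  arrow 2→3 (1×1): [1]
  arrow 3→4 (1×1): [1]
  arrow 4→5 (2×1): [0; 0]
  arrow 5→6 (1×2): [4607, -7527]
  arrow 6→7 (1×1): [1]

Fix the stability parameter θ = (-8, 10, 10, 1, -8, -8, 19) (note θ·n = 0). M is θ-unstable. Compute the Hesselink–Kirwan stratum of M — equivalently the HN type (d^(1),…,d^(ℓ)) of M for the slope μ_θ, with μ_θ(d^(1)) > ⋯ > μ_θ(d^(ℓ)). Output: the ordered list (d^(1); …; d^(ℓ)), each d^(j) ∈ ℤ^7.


Via rank(M_{q-1}∘⋯∘M_p): M ≅ I[1,1], I[1,4], I[5,5], I[5,7].
μ_θ-semistable layers: μ^(1)=19; μ^(2)=7; μ^(3)=-8

((0, 0, 0, 0, 0, 0, 1); (0, 1, 1, 1, 0, 0, 0); (2, 0, 0, 0, 2, 1, 0))


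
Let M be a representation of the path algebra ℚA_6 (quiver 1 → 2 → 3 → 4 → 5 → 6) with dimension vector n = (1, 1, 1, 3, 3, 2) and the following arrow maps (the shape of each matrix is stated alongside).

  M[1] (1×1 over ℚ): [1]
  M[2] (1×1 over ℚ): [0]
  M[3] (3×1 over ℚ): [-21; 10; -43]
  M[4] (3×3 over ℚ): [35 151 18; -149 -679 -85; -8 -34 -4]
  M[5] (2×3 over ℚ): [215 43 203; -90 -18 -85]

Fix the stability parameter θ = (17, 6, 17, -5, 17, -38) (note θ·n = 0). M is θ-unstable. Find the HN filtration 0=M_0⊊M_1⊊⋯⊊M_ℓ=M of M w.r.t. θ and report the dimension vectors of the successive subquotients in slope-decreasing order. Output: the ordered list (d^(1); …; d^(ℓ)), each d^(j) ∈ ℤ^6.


Barcode: M ≅ I[1,2], I[3,6], I[4,5], I[4,6]. HN layers by μ_θ (5 steps, strictly decreasing):
  μ^(1)=17; μ^(2)=23/2; μ^(3)=-9/4; μ^(4)=-5; μ^(5)=-26/3

((0, 0, 0, 0, 1, 0); (1, 1, 0, 0, 0, 0); (0, 0, 1, 1, 1, 1); (0, 0, 0, 1, 0, 0); (0, 0, 0, 1, 1, 1))


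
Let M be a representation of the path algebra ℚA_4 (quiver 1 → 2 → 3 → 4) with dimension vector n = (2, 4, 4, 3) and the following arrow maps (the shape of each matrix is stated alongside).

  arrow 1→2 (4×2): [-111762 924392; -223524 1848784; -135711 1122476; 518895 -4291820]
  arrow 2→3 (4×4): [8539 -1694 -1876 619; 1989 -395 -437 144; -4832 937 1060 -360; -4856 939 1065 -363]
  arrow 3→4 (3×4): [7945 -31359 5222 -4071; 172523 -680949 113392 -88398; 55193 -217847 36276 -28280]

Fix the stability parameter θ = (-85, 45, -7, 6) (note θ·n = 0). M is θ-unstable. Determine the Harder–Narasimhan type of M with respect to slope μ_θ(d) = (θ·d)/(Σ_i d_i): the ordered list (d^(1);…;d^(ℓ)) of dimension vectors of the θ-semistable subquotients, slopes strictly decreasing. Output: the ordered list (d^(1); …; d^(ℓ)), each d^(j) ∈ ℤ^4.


Via rank(M_{q-1}∘⋯∘M_p): M ≅ I[1,1], I[1,3], I[2,2], I[2,3], I[2,4], I[3,4], I[4,4].
μ_θ-semistable layers: μ^(1)=45; μ^(2)=19; μ^(3)=44/3; μ^(4)=6; μ^(5)=-7; μ^(6)=-85

((0, 1, 0, 0); (0, 2, 2, 0); (0, 1, 1, 1); (0, 0, 0, 2); (0, 0, 1, 0); (2, 0, 0, 0))


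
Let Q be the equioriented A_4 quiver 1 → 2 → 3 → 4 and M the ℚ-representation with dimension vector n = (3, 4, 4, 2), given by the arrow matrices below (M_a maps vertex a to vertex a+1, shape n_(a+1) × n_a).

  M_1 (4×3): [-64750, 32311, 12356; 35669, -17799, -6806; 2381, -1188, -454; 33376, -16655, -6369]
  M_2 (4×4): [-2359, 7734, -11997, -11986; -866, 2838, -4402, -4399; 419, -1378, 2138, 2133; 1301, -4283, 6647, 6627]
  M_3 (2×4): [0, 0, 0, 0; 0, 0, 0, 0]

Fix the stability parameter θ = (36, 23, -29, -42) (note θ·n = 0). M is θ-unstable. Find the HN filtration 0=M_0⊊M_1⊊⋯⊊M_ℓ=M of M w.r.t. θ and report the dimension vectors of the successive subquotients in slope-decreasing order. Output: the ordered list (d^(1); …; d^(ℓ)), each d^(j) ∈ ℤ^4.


Interval decomposition of M: I[1,3]^3, I[2,3], I[4,4]^2.
HN type (ℓ=3): μ^(1)=10; μ^(2)=-3; μ^(3)=-42

((3, 3, 3, 0); (0, 1, 1, 0); (0, 0, 0, 2))


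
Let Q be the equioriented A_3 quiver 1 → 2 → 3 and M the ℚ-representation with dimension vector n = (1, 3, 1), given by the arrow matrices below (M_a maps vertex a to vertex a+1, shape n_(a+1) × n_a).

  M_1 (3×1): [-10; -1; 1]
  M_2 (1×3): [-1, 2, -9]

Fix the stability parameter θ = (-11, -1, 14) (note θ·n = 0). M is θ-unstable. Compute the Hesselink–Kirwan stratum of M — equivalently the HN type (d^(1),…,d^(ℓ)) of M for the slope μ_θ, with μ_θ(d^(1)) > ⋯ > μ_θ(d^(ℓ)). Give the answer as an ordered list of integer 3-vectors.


Via rank(M_{q-1}∘⋯∘M_p): M ≅ I[1,3], I[2,2]^2.
μ_θ-semistable layers: μ^(1)=14; μ^(2)=-1; μ^(3)=-11

((0, 0, 1); (0, 3, 0); (1, 0, 0))


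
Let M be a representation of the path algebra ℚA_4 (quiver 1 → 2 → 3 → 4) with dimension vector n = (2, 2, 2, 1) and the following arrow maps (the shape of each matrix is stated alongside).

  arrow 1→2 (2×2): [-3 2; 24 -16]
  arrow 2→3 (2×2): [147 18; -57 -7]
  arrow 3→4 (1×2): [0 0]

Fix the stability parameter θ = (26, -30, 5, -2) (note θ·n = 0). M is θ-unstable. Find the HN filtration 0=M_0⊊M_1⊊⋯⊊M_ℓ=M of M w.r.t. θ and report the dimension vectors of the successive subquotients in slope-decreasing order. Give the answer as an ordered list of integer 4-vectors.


Via rank(M_{q-1}∘⋯∘M_p): M ≅ I[1,1], I[1,3], I[2,3], I[4,4].
μ_θ-semistable layers: μ^(1)=26; μ^(2)=5; μ^(3)=-2; μ^(4)=-30

((1, 0, 0, 0); (0, 0, 2, 0); (1, 1, 0, 1); (0, 1, 0, 0))


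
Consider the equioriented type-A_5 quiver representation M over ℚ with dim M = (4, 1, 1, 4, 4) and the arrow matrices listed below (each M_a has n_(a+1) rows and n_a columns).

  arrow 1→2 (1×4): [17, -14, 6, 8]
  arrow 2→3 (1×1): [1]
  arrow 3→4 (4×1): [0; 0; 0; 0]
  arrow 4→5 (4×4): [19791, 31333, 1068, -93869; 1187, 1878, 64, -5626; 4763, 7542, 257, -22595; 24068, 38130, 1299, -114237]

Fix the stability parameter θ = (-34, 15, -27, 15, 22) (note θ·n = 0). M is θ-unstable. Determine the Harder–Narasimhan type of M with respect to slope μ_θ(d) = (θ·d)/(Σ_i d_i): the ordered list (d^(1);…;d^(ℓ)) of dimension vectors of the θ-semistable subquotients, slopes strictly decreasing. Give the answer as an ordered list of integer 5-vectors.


Via rank(M_{q-1}∘⋯∘M_p): M ≅ I[1,1]^3, I[1,3], I[4,4], I[4,5]^3, I[5,5].
μ_θ-semistable layers: μ^(1)=22; μ^(2)=15; μ^(3)=-6; μ^(4)=-34

((0, 0, 0, 0, 4); (0, 0, 0, 4, 0); (0, 1, 1, 0, 0); (4, 0, 0, 0, 0))


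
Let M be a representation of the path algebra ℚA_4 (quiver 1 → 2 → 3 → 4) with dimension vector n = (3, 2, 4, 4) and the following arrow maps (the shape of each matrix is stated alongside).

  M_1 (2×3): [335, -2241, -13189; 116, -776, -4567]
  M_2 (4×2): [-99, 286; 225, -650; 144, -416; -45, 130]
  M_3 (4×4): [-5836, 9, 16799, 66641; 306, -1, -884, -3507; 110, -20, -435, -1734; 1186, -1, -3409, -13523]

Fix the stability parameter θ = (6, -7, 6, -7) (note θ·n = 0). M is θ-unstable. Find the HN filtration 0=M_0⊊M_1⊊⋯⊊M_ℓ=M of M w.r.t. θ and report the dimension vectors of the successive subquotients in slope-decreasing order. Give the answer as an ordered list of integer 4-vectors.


Via rank(M_{q-1}∘⋯∘M_p): M ≅ I[1,1], I[1,2], I[1,3], I[3,4]^3, I[4,4].
μ_θ-semistable layers: μ^(1)=6; μ^(2)=-1/2; μ^(3)=-7

((1, 0, 1, 0); (2, 2, 3, 3); (0, 0, 0, 1))


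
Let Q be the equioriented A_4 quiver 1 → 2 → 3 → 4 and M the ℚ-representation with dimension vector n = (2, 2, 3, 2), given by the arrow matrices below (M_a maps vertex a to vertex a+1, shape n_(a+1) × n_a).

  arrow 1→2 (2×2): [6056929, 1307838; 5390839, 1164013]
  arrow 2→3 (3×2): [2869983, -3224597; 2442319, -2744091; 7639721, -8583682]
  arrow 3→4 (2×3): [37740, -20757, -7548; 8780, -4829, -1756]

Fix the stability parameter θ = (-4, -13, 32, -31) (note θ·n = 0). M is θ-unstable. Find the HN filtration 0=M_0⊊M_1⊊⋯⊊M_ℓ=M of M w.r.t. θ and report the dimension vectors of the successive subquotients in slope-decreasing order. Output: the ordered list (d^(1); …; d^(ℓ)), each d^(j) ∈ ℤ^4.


Interval decomposition of M: I[1,3], I[1,4], I[3,3], I[4,4].
HN type (ℓ=4): μ^(1)=32; μ^(2)=1/2; μ^(3)=-17/2; μ^(4)=-31

((0, 0, 2, 0); (0, 0, 1, 1); (2, 2, 0, 0); (0, 0, 0, 1))


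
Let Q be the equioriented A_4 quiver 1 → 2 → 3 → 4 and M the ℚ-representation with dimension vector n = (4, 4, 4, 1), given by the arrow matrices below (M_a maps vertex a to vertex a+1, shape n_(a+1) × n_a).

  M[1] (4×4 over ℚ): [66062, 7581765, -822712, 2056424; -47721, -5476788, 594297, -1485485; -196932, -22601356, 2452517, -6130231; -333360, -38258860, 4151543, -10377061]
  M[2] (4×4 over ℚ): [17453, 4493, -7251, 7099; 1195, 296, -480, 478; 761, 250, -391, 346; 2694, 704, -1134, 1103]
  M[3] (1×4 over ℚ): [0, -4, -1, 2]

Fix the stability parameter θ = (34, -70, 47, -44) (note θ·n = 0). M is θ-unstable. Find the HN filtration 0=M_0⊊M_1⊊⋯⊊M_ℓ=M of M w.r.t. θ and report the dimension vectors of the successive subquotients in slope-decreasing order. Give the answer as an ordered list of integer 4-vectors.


Via rank(M_{q-1}∘⋯∘M_p): M ≅ I[1,1], I[1,3]^2, I[1,4], I[2,3].
μ_θ-semistable layers: μ^(1)=47; μ^(2)=34; μ^(3)=3/2; μ^(4)=-18; μ^(5)=-70

((0, 0, 3, 0); (1, 0, 0, 0); (0, 0, 1, 1); (3, 3, 0, 0); (0, 1, 0, 0))


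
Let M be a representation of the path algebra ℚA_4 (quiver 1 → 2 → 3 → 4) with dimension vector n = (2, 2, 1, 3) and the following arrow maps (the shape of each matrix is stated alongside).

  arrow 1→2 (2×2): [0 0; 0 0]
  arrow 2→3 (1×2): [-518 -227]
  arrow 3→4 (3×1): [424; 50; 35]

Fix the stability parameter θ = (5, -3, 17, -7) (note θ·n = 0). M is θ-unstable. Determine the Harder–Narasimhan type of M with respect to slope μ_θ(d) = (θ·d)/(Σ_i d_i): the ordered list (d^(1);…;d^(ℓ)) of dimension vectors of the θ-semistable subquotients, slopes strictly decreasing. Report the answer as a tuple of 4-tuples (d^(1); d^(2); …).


Via rank(M_{q-1}∘⋯∘M_p): M ≅ I[1,1]^2, I[2,2], I[2,4], I[4,4]^2.
μ_θ-semistable layers: μ^(1)=5; μ^(2)=-3; μ^(3)=-7

((2, 0, 1, 1); (0, 2, 0, 0); (0, 0, 0, 2))


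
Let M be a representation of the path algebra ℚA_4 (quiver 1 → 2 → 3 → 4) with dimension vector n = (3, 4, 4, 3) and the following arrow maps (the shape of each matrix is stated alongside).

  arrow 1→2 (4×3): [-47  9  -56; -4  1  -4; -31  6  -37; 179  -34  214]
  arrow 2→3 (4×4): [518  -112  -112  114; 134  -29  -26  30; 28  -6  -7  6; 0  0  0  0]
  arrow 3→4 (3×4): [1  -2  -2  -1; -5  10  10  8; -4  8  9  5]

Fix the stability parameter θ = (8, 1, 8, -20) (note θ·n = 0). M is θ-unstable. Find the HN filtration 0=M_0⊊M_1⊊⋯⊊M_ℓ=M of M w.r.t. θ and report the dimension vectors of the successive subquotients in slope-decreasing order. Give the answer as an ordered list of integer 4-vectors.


Interval decomposition of M: I[1,2], I[1,3], I[1,4], I[2,4], I[3,4].
HN type (ℓ=5): μ^(1)=8; μ^(2)=9/2; μ^(3)=-3/4; μ^(4)=-11/3; μ^(5)=-6

((0, 0, 1, 0); (2, 2, 0, 0); (1, 1, 1, 1); (0, 1, 1, 1); (0, 0, 1, 1))


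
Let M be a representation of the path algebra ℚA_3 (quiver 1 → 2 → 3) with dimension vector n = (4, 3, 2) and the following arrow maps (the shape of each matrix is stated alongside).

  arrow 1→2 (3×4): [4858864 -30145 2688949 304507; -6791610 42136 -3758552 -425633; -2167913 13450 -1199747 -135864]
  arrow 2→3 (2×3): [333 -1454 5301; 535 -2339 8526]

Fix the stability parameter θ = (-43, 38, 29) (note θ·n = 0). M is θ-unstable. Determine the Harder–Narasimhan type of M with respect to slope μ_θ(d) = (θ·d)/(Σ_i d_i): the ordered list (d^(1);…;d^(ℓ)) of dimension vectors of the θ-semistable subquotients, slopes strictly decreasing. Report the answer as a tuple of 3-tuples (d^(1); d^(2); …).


Barcode: M ≅ I[1,1], I[1,2], I[1,3]^2. HN layers by μ_θ (3 steps, strictly decreasing):
  μ^(1)=38; μ^(2)=67/2; μ^(3)=-43

((0, 1, 0); (0, 2, 2); (4, 0, 0))


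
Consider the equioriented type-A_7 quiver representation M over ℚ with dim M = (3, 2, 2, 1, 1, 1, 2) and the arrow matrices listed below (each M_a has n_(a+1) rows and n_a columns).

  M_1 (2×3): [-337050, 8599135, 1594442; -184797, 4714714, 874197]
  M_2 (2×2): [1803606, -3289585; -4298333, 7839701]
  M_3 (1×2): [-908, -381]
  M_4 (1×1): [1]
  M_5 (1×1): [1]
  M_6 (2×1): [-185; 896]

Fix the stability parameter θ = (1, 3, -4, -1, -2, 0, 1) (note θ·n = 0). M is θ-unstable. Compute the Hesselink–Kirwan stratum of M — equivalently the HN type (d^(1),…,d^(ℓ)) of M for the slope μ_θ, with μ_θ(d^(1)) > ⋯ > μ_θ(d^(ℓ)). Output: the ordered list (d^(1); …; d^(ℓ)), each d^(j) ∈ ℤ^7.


Via rank(M_{q-1}∘⋯∘M_p): M ≅ I[1,1], I[1,3], I[1,7], I[7,7].
μ_θ-semistable layers: μ^(1)=1; μ^(2)=0; μ^(3)=-3/5

((1, 0, 0, 0, 0, 0, 2); (1, 1, 1, 0, 0, 1, 0); (1, 1, 1, 1, 1, 0, 0))


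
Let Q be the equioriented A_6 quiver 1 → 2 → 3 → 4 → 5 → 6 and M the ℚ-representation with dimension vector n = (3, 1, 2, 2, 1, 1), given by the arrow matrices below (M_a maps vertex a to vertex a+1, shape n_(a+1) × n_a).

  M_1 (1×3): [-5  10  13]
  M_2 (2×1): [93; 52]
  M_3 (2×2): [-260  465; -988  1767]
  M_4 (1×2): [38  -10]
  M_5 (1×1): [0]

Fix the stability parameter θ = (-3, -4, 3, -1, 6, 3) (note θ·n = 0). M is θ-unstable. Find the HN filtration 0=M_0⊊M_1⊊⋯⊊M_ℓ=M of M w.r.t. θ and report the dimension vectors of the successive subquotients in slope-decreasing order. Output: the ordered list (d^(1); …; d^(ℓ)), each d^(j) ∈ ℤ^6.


Barcode: M ≅ I[1,1]^2, I[1,3], I[3,4], I[4,5], I[6,6]. HN layers by μ_θ (6 steps, strictly decreasing):
  μ^(1)=6; μ^(2)=3; μ^(3)=1; μ^(4)=-1; μ^(5)=-3; μ^(6)=-7/2

((0, 0, 0, 0, 1, 0); (0, 0, 1, 0, 0, 1); (0, 0, 1, 1, 0, 0); (0, 0, 0, 1, 0, 0); (2, 0, 0, 0, 0, 0); (1, 1, 0, 0, 0, 0))


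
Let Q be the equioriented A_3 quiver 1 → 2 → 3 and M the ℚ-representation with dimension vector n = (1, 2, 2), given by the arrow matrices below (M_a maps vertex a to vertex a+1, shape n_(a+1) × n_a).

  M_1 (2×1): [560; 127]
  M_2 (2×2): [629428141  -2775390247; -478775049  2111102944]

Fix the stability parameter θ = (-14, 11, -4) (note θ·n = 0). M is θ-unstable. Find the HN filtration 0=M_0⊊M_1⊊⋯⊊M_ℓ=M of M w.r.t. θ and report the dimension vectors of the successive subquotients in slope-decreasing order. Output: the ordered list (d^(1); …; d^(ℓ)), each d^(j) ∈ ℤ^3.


Interval decomposition of M: I[1,3], I[2,3].
HN type (ℓ=2): μ^(1)=7/2; μ^(2)=-14

((0, 2, 2); (1, 0, 0))


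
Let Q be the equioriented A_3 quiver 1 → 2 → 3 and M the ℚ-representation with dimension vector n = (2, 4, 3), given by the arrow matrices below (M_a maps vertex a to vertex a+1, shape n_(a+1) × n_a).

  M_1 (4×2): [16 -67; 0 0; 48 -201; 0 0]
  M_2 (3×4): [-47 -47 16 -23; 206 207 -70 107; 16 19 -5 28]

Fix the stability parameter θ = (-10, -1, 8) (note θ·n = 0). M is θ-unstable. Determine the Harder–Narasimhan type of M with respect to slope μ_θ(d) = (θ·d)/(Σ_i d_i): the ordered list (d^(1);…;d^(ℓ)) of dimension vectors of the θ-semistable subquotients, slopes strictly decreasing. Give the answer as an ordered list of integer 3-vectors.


Interval decomposition of M: I[1,1], I[1,3], I[2,2], I[2,3]^2.
HN type (ℓ=3): μ^(1)=8; μ^(2)=-1; μ^(3)=-10

((0, 0, 3); (0, 4, 0); (2, 0, 0))


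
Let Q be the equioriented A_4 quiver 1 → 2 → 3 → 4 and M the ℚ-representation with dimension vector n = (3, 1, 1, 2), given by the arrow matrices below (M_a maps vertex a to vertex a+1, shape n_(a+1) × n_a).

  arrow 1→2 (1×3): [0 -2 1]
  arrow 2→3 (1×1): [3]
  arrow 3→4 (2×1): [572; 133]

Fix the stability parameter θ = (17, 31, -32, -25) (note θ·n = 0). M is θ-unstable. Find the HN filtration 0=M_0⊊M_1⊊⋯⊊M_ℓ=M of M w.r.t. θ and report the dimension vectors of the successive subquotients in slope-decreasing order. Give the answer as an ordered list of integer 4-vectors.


Via rank(M_{q-1}∘⋯∘M_p): M ≅ I[1,1]^2, I[1,4], I[4,4].
μ_θ-semistable layers: μ^(1)=17; μ^(2)=-9/4; μ^(3)=-25

((2, 0, 0, 0); (1, 1, 1, 1); (0, 0, 0, 1))


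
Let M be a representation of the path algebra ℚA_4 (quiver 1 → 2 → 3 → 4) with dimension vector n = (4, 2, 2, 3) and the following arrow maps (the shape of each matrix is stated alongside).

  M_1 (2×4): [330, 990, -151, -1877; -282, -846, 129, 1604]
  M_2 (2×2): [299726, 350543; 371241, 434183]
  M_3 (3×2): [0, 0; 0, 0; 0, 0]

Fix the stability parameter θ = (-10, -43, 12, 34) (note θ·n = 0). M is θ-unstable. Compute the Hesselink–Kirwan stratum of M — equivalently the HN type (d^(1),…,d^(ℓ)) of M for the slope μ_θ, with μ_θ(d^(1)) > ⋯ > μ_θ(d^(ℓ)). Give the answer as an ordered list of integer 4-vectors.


Via rank(M_{q-1}∘⋯∘M_p): M ≅ I[1,1]^2, I[1,3]^2, I[4,4]^3.
μ_θ-semistable layers: μ^(1)=34; μ^(2)=12; μ^(3)=-10; μ^(4)=-53/2

((0, 0, 0, 3); (0, 0, 2, 0); (2, 0, 0, 0); (2, 2, 0, 0))


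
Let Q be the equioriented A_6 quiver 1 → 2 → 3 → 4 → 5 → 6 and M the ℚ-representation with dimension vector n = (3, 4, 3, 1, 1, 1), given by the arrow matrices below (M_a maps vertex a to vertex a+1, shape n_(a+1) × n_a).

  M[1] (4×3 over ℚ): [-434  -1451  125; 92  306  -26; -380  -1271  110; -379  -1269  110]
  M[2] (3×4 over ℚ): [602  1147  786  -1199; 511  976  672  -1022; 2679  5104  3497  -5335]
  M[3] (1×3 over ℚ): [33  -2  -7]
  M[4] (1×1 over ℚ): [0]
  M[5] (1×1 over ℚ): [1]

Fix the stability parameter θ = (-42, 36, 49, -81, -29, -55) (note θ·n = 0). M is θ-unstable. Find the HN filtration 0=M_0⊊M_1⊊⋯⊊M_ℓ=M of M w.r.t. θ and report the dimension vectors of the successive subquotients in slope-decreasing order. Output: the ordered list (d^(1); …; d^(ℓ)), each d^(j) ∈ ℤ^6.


Interval decomposition of M: I[1,3]^2, I[1,4], I[2,2], I[5,6].
HN type (ℓ=4): μ^(1)=49; μ^(2)=36; μ^(3)=4/3; μ^(4)=-42

((0, 0, 2, 0, 0, 0); (0, 3, 0, 0, 0, 0); (0, 1, 1, 1, 0, 0); (3, 0, 0, 0, 1, 1))


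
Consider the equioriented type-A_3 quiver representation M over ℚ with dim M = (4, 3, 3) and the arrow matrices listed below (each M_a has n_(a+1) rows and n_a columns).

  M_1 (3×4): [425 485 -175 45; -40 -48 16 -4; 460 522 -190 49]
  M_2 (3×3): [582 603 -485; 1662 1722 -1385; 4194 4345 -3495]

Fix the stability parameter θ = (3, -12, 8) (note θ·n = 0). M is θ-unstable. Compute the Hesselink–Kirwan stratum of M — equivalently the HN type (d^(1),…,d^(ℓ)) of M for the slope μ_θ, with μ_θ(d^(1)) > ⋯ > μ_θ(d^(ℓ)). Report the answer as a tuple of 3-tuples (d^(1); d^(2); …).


Via rank(M_{q-1}∘⋯∘M_p): M ≅ I[1,1]^2, I[1,2], I[1,3], I[2,3], I[3,3].
μ_θ-semistable layers: μ^(1)=8; μ^(2)=3; μ^(3)=-9/2; μ^(4)=-12

((0, 0, 3); (2, 0, 0); (2, 2, 0); (0, 1, 0))


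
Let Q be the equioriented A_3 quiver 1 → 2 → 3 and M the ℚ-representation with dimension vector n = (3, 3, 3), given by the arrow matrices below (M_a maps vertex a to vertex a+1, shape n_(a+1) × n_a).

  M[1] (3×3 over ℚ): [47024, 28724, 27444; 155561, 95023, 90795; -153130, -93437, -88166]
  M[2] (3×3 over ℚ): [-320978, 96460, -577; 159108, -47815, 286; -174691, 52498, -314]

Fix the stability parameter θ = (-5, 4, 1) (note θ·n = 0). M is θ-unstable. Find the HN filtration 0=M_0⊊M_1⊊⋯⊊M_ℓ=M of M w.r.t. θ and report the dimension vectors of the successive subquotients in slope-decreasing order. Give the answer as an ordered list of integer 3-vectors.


Interval decomposition of M: I[1,3]^3.
HN type (ℓ=2): μ^(1)=5/2; μ^(2)=-5

((0, 3, 3); (3, 0, 0))


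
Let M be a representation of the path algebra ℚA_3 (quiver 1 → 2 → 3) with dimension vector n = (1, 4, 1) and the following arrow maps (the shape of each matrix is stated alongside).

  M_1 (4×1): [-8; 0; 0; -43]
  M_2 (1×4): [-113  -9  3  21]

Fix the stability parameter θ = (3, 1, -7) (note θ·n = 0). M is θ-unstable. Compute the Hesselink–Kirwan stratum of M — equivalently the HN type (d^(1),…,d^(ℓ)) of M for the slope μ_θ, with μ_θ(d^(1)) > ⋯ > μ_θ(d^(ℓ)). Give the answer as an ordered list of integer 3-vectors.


Via rank(M_{q-1}∘⋯∘M_p): M ≅ I[1,3], I[2,2]^3.
μ_θ-semistable layers: μ^(1)=1; μ^(2)=-1

((0, 3, 0); (1, 1, 1))


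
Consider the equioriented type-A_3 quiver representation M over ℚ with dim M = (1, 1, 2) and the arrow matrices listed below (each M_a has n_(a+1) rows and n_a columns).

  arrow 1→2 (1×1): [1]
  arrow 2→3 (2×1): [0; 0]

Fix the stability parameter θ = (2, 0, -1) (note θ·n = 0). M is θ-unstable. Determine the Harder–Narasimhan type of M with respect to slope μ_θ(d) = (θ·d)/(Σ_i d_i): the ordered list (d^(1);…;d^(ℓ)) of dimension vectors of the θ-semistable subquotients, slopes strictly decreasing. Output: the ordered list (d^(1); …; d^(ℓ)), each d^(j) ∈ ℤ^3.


Interval decomposition of M: I[1,2], I[3,3]^2.
HN type (ℓ=2): μ^(1)=1; μ^(2)=-1

((1, 1, 0); (0, 0, 2))


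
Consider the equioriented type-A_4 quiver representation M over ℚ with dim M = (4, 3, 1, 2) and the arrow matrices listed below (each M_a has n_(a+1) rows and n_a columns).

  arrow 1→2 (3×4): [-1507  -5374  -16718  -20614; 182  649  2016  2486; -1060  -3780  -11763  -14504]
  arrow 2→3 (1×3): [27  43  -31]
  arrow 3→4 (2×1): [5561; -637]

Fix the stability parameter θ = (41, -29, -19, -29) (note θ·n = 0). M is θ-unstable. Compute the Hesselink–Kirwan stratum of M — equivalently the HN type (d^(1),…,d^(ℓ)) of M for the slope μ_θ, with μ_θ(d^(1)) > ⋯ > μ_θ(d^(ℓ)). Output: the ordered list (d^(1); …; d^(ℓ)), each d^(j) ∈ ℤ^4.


Barcode: M ≅ I[1,1], I[1,2]^2, I[1,4], I[4,4]. HN layers by μ_θ (4 steps, strictly decreasing):
  μ^(1)=41; μ^(2)=6; μ^(3)=-9; μ^(4)=-29

((1, 0, 0, 0); (2, 2, 0, 0); (1, 1, 1, 1); (0, 0, 0, 1))


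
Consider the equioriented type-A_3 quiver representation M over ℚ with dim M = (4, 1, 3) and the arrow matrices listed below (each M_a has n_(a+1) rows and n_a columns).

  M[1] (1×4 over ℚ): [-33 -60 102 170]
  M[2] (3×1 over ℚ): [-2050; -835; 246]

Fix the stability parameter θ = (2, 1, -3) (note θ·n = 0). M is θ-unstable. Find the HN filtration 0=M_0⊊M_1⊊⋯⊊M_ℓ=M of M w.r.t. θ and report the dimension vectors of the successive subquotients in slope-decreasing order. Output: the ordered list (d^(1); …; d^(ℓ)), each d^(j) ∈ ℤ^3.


Interval decomposition of M: I[1,1]^3, I[1,3], I[3,3]^2.
HN type (ℓ=3): μ^(1)=2; μ^(2)=0; μ^(3)=-3

((3, 0, 0); (1, 1, 1); (0, 0, 2))


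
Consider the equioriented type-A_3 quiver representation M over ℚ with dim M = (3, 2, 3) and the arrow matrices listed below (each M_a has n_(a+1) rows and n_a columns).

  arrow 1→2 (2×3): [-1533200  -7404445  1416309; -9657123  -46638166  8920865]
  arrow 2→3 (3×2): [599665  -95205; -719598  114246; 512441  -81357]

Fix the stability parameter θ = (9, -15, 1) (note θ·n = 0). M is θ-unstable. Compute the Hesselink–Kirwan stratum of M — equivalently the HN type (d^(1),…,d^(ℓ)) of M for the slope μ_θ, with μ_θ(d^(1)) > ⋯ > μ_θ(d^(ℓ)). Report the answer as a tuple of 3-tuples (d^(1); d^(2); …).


Via rank(M_{q-1}∘⋯∘M_p): M ≅ I[1,1], I[1,2], I[1,3], I[3,3]^2.
μ_θ-semistable layers: μ^(1)=9; μ^(2)=1; μ^(3)=-3

((1, 0, 0); (0, 0, 3); (2, 2, 0))


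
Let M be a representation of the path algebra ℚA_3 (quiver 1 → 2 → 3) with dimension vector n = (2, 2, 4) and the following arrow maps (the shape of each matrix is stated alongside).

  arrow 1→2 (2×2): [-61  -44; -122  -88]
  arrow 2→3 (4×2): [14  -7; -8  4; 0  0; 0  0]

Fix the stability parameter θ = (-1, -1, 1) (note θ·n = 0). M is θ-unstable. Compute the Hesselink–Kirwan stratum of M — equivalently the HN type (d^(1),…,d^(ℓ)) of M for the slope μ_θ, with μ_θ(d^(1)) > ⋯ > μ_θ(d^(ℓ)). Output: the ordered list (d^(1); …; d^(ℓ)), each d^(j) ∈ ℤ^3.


Barcode: M ≅ I[1,1], I[1,2], I[2,3], I[3,3]^3. HN layers by μ_θ (2 steps, strictly decreasing):
  μ^(1)=1; μ^(2)=-1

((0, 0, 4); (2, 2, 0))


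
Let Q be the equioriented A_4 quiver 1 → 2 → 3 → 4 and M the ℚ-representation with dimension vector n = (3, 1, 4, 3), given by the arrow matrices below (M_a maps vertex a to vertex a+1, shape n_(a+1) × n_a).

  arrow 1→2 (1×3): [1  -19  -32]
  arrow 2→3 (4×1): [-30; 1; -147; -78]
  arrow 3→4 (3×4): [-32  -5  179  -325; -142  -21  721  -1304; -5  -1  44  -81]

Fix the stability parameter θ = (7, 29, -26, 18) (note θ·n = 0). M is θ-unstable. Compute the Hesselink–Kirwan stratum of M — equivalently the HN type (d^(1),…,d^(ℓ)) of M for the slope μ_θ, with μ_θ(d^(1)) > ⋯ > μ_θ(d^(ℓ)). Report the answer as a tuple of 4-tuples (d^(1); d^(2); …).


Via rank(M_{q-1}∘⋯∘M_p): M ≅ I[1,1]^2, I[1,4], I[3,3], I[3,4]^2.
μ_θ-semistable layers: μ^(1)=18; μ^(2)=7; μ^(3)=10/3; μ^(4)=-26

((0, 0, 0, 3); (2, 0, 0, 0); (1, 1, 1, 0); (0, 0, 3, 0))


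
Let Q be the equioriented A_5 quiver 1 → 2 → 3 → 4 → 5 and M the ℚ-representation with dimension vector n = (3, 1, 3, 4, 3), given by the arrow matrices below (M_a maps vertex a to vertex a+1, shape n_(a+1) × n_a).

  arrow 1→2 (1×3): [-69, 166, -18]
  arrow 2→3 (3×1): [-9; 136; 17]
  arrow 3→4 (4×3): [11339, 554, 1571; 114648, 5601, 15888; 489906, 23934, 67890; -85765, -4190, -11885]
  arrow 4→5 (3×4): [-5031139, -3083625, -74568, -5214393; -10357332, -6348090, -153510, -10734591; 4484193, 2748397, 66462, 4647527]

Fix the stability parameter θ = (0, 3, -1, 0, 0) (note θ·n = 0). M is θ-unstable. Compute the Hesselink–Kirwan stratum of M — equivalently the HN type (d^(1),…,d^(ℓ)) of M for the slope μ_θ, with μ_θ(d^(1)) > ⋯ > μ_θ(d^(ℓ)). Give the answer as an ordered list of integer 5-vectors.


Interval decomposition of M: I[1,1]^2, I[1,3], I[3,5]^2, I[4,4], I[4,5].
HN type (ℓ=3): μ^(1)=1; μ^(2)=0; μ^(3)=-1

((0, 1, 1, 0, 0); (3, 0, 0, 4, 3); (0, 0, 2, 0, 0))


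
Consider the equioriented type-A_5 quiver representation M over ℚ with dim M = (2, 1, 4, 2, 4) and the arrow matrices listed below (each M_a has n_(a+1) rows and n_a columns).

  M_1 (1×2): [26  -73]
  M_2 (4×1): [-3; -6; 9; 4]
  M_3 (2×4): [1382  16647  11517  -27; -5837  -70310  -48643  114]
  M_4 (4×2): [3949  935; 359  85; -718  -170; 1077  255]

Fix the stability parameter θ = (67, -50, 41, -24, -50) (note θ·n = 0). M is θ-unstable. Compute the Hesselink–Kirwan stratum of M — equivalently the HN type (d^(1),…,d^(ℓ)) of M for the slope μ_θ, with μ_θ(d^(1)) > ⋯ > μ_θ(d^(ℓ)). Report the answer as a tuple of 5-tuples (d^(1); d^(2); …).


Barcode: M ≅ I[1,1], I[1,5], I[3,3]^2, I[3,4], I[5,5]^3. HN layers by μ_θ (5 steps, strictly decreasing):
  μ^(1)=67; μ^(2)=41; μ^(3)=17/2; μ^(4)=-16/5; μ^(5)=-50

((1, 0, 0, 0, 0); (0, 0, 2, 0, 0); (0, 0, 1, 1, 0); (1, 1, 1, 1, 1); (0, 0, 0, 0, 3))


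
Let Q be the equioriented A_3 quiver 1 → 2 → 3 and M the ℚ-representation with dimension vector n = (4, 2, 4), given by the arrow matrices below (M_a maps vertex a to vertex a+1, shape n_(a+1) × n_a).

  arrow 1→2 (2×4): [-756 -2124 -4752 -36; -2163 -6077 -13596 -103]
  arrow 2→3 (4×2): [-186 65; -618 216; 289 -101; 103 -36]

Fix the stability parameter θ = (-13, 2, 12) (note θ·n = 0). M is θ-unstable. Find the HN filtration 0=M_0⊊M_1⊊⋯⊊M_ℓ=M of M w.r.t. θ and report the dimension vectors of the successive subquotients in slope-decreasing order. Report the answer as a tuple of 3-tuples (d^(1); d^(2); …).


Interval decomposition of M: I[1,1]^3, I[1,3], I[2,3], I[3,3]^2.
HN type (ℓ=3): μ^(1)=12; μ^(2)=2; μ^(3)=-13

((0, 0, 4); (0, 2, 0); (4, 0, 0))


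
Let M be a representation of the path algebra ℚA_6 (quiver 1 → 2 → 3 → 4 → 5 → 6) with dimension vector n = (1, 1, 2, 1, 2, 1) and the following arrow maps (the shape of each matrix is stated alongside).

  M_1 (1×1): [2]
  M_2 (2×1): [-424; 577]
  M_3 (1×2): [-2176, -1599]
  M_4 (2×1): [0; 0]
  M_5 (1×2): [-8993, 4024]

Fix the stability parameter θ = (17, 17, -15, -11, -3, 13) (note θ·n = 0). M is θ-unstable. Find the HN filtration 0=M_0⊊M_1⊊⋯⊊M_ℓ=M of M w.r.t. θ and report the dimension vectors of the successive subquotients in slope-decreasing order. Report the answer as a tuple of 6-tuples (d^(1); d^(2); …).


Via rank(M_{q-1}∘⋯∘M_p): M ≅ I[1,4], I[3,3], I[5,5], I[5,6].
μ_θ-semistable layers: μ^(1)=13; μ^(2)=2; μ^(3)=-3; μ^(4)=-15

((0, 0, 0, 0, 0, 1); (1, 1, 1, 1, 0, 0); (0, 0, 0, 0, 2, 0); (0, 0, 1, 0, 0, 0))


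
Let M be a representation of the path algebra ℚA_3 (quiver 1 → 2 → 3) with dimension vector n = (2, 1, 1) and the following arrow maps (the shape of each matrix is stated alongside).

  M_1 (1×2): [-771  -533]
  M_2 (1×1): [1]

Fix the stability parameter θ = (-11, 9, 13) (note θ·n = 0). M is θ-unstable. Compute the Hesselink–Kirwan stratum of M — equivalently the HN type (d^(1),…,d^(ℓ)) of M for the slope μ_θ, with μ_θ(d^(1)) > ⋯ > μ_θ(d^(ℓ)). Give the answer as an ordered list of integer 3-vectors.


Interval decomposition of M: I[1,1], I[1,3].
HN type (ℓ=3): μ^(1)=13; μ^(2)=9; μ^(3)=-11

((0, 0, 1); (0, 1, 0); (2, 0, 0))


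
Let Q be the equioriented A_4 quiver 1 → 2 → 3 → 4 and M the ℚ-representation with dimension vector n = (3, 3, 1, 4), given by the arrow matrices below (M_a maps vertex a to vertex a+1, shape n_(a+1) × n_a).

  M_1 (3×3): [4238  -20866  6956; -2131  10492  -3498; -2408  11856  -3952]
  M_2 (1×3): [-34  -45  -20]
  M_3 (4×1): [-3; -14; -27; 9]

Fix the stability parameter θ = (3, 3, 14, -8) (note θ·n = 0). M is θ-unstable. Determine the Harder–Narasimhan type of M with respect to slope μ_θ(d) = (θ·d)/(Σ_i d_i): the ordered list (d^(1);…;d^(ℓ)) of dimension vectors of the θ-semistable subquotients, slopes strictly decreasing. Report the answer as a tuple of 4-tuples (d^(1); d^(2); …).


Via rank(M_{q-1}∘⋯∘M_p): M ≅ I[1,1], I[1,2], I[1,4], I[2,2], I[4,4]^3.
μ_θ-semistable layers: μ^(1)=3; μ^(2)=-8

((3, 3, 1, 1); (0, 0, 0, 3))


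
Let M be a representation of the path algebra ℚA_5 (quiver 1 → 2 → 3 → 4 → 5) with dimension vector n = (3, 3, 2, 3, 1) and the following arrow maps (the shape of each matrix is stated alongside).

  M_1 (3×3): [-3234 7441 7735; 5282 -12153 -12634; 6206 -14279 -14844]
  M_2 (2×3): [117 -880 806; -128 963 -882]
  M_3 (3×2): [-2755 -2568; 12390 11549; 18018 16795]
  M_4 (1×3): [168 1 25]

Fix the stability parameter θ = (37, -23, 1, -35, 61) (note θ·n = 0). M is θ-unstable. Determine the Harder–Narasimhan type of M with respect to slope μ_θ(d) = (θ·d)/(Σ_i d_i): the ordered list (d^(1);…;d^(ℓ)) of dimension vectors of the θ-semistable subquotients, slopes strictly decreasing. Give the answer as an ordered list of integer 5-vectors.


Barcode: M ≅ I[1,1], I[1,4]^2, I[2,2], I[4,5]. HN layers by μ_θ (5 steps, strictly decreasing):
  μ^(1)=61; μ^(2)=37; μ^(3)=-5; μ^(4)=-23; μ^(5)=-35

((0, 0, 0, 0, 1); (1, 0, 0, 0, 0); (2, 2, 2, 2, 0); (0, 1, 0, 0, 0); (0, 0, 0, 1, 0))


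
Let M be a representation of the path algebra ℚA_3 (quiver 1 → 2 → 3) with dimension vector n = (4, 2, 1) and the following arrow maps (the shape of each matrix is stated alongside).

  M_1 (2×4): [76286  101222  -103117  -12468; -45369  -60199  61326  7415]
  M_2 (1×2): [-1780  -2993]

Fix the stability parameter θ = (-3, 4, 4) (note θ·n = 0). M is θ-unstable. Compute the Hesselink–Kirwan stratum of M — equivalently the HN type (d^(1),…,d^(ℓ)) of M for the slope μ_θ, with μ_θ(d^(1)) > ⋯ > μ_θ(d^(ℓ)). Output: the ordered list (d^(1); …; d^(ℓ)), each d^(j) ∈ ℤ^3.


Interval decomposition of M: I[1,1]^2, I[1,2], I[1,3].
HN type (ℓ=2): μ^(1)=4; μ^(2)=-3

((0, 2, 1); (4, 0, 0))


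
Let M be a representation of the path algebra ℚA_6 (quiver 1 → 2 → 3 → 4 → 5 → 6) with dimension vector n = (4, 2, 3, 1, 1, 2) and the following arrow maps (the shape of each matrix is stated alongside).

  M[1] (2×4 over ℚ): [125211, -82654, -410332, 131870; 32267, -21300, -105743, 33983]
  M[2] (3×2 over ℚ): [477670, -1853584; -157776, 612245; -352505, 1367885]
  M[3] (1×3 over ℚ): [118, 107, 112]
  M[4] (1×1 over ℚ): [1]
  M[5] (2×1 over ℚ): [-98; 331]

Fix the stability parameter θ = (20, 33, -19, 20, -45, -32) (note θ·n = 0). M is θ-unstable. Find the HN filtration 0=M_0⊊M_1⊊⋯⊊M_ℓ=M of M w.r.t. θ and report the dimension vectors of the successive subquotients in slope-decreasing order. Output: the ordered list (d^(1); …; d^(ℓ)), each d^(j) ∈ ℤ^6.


Interval decomposition of M: I[1,1]^2, I[1,3], I[1,6], I[3,3], I[6,6].
HN type (ℓ=5): μ^(1)=20; μ^(2)=34/3; μ^(3)=-23/6; μ^(4)=-19; μ^(5)=-32

((2, 0, 0, 0, 0, 0); (1, 1, 1, 0, 0, 0); (1, 1, 1, 1, 1, 1); (0, 0, 1, 0, 0, 0); (0, 0, 0, 0, 0, 1))


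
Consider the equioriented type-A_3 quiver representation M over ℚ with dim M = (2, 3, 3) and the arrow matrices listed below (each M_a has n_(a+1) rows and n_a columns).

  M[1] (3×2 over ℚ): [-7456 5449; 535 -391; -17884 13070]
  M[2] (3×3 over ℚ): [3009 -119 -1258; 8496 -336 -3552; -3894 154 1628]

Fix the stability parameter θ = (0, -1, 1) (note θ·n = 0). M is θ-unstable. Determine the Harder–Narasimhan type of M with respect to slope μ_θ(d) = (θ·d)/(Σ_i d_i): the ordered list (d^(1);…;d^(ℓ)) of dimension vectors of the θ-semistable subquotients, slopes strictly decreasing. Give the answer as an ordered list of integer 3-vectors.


Interval decomposition of M: I[1,2], I[1,3], I[2,2], I[3,3]^2.
HN type (ℓ=3): μ^(1)=1; μ^(2)=-1/2; μ^(3)=-1

((0, 0, 3); (2, 2, 0); (0, 1, 0))


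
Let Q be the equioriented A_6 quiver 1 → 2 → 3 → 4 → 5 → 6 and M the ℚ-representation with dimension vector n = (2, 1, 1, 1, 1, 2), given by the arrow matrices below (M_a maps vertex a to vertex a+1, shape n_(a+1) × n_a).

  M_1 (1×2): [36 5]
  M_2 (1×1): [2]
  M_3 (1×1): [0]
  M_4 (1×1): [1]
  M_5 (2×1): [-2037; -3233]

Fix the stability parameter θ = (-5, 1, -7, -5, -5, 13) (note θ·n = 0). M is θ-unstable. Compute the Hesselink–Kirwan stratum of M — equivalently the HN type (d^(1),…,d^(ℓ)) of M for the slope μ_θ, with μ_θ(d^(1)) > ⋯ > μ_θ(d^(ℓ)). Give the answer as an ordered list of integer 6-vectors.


Barcode: M ≅ I[1,1], I[1,3], I[4,6], I[6,6]. HN layers by μ_θ (3 steps, strictly decreasing):
  μ^(1)=13; μ^(2)=-3; μ^(3)=-5

((0, 0, 0, 0, 0, 2); (0, 1, 1, 0, 0, 0); (2, 0, 0, 1, 1, 0))


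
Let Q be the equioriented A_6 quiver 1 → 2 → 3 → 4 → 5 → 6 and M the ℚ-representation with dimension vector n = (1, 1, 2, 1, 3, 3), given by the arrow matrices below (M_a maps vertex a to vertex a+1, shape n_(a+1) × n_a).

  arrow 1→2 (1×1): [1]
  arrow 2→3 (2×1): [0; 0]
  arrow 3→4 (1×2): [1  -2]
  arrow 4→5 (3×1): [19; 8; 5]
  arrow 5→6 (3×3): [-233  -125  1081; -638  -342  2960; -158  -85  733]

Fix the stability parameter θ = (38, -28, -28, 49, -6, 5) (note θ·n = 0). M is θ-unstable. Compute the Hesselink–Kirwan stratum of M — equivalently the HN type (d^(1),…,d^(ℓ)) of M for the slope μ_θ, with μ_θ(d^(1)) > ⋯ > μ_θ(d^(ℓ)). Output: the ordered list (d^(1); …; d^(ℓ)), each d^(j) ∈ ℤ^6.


Via rank(M_{q-1}∘⋯∘M_p): M ≅ I[1,2], I[3,3], I[3,6], I[5,6]^2.
μ_θ-semistable layers: μ^(1)=16; μ^(2)=5; μ^(3)=-6; μ^(4)=-28

((0, 0, 0, 1, 1, 1); (1, 1, 0, 0, 0, 2); (0, 0, 0, 0, 2, 0); (0, 0, 2, 0, 0, 0))


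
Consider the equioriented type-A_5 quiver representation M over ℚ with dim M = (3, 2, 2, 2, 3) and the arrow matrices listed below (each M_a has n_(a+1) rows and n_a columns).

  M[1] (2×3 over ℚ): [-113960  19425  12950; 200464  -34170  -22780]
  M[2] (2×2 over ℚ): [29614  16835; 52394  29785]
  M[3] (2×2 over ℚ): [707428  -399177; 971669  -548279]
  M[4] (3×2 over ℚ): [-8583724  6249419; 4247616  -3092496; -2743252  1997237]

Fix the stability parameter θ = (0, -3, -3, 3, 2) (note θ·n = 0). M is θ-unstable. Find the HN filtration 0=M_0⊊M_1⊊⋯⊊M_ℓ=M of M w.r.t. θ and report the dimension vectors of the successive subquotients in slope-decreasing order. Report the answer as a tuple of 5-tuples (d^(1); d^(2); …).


Via rank(M_{q-1}∘⋯∘M_p): M ≅ I[1,1]^2, I[1,2], I[2,5], I[3,4], I[5,5]^2.
μ_θ-semistable layers: μ^(1)=3; μ^(2)=5/2; μ^(3)=2; μ^(4)=0; μ^(5)=-3/2; μ^(6)=-3

((0, 0, 0, 1, 0); (0, 0, 0, 1, 1); (0, 0, 0, 0, 2); (2, 0, 0, 0, 0); (1, 1, 0, 0, 0); (0, 1, 2, 0, 0))


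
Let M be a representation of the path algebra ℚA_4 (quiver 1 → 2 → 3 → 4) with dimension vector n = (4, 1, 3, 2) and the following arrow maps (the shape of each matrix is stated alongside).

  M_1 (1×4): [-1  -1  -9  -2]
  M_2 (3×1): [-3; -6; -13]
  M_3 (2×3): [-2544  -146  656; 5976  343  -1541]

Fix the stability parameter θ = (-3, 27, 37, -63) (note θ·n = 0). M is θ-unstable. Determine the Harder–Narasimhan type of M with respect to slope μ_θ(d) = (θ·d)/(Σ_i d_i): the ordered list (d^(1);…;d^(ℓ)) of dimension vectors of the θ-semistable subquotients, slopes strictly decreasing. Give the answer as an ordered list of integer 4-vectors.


Interval decomposition of M: I[1,1]^3, I[1,4], I[3,3], I[3,4].
HN type (ℓ=4): μ^(1)=37; μ^(2)=1/3; μ^(3)=-3; μ^(4)=-13

((0, 0, 1, 0); (0, 1, 1, 1); (4, 0, 0, 0); (0, 0, 1, 1))
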